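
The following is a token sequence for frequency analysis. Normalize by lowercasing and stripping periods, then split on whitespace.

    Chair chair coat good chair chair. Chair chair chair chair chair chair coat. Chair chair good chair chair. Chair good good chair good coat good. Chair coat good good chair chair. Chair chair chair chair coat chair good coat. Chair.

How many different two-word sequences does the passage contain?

8

40 tokens → 39 bigram windows in total.
Repeated bigrams (each contributes count−1 duplicates):
  chair chair: 16
  good chair: 5
  chair coat: 4
  chair good: 4
  coat chair: 3
  coat good: 3
  good coat: 2
  good good: 2
31 duplicate windows → 39 − 31 = 8 distinct.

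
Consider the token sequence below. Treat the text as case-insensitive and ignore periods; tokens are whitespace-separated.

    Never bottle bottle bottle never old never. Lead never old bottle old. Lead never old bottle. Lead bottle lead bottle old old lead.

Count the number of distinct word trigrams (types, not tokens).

18

23 tokens → 21 trigram windows in total.
Repeated trigrams (each contributes count−1 duplicates):
  bottle lead bottle: 2
  lead never old: 2
  never old bottle: 2
3 duplicate windows → 21 − 3 = 18 distinct.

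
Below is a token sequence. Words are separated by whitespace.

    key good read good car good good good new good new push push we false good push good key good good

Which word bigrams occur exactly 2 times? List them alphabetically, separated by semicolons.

Bigram counts meeting the condition (exactly 2 times):
  good new: 2
  key good: 2

good new; key good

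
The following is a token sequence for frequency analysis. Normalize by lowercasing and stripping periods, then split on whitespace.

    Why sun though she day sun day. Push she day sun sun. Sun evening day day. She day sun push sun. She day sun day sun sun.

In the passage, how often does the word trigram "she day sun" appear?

4

Scanning the 25 overlapping trigram windows for "she day sun":
  position 4–6: she day sun
  position 9–11: she day sun
  position 17–19: she day sun
  position 22–24: she day sun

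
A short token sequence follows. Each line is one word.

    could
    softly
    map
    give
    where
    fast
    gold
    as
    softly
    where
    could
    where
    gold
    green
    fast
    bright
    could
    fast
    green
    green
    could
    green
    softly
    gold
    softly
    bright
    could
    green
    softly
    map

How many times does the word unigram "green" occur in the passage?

Scanning the 30 tokens for "green":
  position 14: green
  position 19: green
  position 20: green
  position 22: green
  position 28: green

5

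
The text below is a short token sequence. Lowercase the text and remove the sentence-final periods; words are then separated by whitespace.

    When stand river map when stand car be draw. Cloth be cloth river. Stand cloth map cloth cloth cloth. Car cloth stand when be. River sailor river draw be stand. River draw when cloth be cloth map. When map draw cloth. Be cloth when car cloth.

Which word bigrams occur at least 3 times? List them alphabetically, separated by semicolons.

Bigram counts meeting the condition (at least 3 times):
  be cloth: 3
  cloth be: 3

be cloth; cloth be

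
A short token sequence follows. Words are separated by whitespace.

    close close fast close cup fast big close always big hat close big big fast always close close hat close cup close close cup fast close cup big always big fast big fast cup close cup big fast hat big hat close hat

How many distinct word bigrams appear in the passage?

43 tokens → 42 bigram windows in total.
Repeated bigrams (each contributes count−1 duplicates):
  close cup: 5
  big fast: 4
  close close: 3
  hat close: 3
  always big: 2
  big hat: 2
  close hat: 2
  cup big: 2
  … (4 more repeated)
19 duplicate windows → 42 − 19 = 23 distinct.

23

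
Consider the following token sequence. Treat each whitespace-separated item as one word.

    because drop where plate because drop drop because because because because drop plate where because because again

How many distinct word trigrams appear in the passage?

17 tokens → 15 trigram windows in total.
Repeated trigrams (each contributes count−1 duplicates):
  because because because: 2
1 duplicate windows → 15 − 1 = 14 distinct.

14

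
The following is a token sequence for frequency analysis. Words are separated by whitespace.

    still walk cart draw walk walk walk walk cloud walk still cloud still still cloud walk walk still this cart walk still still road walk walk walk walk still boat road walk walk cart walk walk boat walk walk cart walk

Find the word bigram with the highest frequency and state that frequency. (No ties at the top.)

"walk walk", 10 times

Bigram frequencies (highest first):
  walk walk: 10
  walk still: 4
  walk cart: 3
  cart walk: 3
  cloud walk: 2
  still cloud: 2
  … (14 more, each ≤ 2)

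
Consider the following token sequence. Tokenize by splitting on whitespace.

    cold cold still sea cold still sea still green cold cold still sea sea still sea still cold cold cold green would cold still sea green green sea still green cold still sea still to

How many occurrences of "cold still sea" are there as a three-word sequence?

Scanning the 33 overlapping trigram windows for "cold still sea":
  position 2–4: cold still sea
  position 5–7: cold still sea
  position 11–13: cold still sea
  position 23–25: cold still sea
  position 31–33: cold still sea

5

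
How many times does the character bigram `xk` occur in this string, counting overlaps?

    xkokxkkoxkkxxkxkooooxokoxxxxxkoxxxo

Sliding a length-2 window over the 35 characters (34 positions):
  position 1–2: xk
  position 5–6: xk
  position 9–10: xk
  position 13–14: xk
  position 15–16: xk
  position 29–30: xk

6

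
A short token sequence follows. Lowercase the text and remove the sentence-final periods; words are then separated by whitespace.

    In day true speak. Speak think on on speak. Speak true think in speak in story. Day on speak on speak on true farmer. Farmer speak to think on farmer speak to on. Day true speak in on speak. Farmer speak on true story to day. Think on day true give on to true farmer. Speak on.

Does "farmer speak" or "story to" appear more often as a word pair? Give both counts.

"farmer speak": 4 occurrences
"story to": 1 occurrence

"farmer speak" (4 vs 1)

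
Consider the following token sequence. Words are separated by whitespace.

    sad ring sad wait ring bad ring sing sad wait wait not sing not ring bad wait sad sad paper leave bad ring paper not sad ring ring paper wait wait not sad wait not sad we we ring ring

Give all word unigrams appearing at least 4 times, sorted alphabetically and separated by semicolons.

Unigram counts meeting the condition (at least 4 times):
  not: 5
  ring: 9
  sad: 8
  wait: 7

not; ring; sad; wait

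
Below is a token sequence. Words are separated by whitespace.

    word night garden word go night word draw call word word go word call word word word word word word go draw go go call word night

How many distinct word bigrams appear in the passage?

16

27 tokens → 26 bigram windows in total.
Repeated bigrams (each contributes count−1 duplicates):
  word word: 6
  call word: 3
  word go: 3
  word night: 2
10 duplicate windows → 26 − 10 = 16 distinct.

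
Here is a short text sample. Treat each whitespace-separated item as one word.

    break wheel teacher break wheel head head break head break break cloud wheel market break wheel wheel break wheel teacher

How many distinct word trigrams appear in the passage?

20 tokens → 18 trigram windows in total.
Repeated trigrams (each contributes count−1 duplicates):
  break wheel teacher: 2
1 duplicate windows → 18 − 1 = 17 distinct.

17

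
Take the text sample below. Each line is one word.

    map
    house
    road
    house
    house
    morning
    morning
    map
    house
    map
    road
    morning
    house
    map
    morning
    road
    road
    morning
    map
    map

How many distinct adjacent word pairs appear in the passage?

20 tokens → 19 bigram windows in total.
Repeated bigrams (each contributes count−1 duplicates):
  house map: 2
  map house: 2
  morning map: 2
  road morning: 2
4 duplicate windows → 19 − 4 = 15 distinct.

15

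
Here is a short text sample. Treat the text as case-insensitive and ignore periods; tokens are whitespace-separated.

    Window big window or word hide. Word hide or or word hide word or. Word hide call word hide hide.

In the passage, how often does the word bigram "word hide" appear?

5

Scanning the 19 overlapping bigram windows for "word hide":
  position 5–6: word hide
  position 7–8: word hide
  position 11–12: word hide
  position 15–16: word hide
  position 18–19: word hide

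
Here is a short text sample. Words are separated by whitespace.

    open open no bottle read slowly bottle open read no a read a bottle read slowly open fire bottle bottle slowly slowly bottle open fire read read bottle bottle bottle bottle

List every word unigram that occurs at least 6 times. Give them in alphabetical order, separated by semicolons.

bottle; read

Unigram counts meeting the condition (at least 6 times):
  bottle: 10
  read: 6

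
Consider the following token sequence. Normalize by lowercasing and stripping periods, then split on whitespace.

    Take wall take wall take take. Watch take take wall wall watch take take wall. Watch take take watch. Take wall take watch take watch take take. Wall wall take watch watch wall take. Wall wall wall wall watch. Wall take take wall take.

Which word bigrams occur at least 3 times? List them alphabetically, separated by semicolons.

Bigram counts meeting the condition (at least 3 times):
  take take: 6
  take wall: 8
  take watch: 5
  wall take: 7
  wall wall: 5
  wall watch: 3
  watch take: 6

take take; take wall; take watch; wall take; wall wall; wall watch; watch take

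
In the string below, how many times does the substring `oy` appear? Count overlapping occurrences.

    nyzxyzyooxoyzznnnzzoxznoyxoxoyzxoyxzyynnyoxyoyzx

5

Sliding a length-2 window over the 48 characters (47 positions):
  position 11–12: oy
  position 24–25: oy
  position 29–30: oy
  position 33–34: oy
  position 45–46: oy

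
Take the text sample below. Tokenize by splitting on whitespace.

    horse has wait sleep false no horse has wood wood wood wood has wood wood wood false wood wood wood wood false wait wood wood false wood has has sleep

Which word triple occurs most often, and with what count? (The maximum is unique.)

"wood wood wood", 5 times

Trigram frequencies (highest first):
  wood wood wood: 5
  wood wood false: 3
  has wood wood: 2
  wood false wood: 2
  horse has wait: 1
  has wait sleep: 1
  … (14 more, each ≤ 1)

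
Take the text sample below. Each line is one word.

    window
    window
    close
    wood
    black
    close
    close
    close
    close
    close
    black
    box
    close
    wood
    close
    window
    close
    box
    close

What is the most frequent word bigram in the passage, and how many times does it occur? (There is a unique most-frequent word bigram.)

"close close", 4 times

Bigram frequencies (highest first):
  close close: 4
  window close: 2
  close wood: 2
  box close: 2
  window window: 1
  wood black: 1
  … (6 more, each ≤ 1)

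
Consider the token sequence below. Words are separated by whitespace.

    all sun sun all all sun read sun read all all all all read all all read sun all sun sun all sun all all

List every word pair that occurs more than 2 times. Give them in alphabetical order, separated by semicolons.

all all; all sun; sun all

Bigram counts meeting the condition (more than 2 times):
  all all: 6
  all sun: 4
  sun all: 4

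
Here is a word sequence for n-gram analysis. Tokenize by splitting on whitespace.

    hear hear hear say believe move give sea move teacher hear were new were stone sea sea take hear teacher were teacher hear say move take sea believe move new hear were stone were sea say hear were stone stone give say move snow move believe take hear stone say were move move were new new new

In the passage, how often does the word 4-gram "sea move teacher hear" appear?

1

Scanning the 54 overlapping 4-gram windows for "sea move teacher hear":
  position 8–11: sea move teacher hear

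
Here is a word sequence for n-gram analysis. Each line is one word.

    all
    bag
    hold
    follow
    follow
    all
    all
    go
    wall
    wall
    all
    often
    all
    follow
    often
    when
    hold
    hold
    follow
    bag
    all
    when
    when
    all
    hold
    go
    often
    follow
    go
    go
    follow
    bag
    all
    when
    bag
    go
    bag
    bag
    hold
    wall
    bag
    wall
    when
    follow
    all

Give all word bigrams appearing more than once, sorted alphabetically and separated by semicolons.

all when; bag all; bag hold; follow all; follow bag; hold follow

Bigram counts meeting the condition (more than once):
  all when: 2
  bag all: 2
  bag hold: 2
  follow all: 2
  follow bag: 2
  hold follow: 2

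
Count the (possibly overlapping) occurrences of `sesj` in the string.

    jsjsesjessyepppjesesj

2

Sliding a length-4 window over the 21 characters (18 positions):
  position 4–7: sesj
  position 18–21: sesj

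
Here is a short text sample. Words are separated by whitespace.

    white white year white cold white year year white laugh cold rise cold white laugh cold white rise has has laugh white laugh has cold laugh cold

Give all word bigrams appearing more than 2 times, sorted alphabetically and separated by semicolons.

Bigram counts meeting the condition (more than 2 times):
  cold white: 3
  laugh cold: 3
  white laugh: 3

cold white; laugh cold; white laugh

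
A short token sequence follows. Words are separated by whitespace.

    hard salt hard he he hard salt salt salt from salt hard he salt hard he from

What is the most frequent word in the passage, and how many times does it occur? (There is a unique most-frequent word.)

Unigram frequencies (highest first):
  salt: 6
  hard: 5
  he: 4
  from: 2

"salt", 6 times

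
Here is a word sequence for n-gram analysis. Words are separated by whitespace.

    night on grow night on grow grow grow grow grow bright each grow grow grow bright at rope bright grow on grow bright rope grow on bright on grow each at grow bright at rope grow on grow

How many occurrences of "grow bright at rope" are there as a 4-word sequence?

2

Scanning the 35 overlapping 4-gram windows for "grow bright at rope":
  position 15–18: grow bright at rope
  position 32–35: grow bright at rope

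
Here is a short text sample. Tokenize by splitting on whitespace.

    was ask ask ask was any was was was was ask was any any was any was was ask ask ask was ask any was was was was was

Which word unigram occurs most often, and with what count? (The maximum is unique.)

"was", 16 times

Unigram frequencies (highest first):
  was: 16
  ask: 8
  any: 5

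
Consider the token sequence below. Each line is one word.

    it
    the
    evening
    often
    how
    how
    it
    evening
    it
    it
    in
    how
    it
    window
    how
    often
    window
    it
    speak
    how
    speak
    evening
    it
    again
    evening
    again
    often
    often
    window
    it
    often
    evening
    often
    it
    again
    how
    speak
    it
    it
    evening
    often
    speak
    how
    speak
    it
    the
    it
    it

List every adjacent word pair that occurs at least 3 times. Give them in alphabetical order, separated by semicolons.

Bigram counts meeting the condition (at least 3 times):
  evening often: 3
  how speak: 3
  it it: 3

evening often; how speak; it it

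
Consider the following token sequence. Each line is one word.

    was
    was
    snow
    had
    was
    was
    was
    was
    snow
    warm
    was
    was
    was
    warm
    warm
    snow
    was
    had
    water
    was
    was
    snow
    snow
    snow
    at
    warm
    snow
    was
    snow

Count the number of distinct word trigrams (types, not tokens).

29 tokens → 27 trigram windows in total.
Repeated trigrams (each contributes count−1 duplicates):
  was was snow: 3
  was was was: 3
  warm snow was: 2
5 duplicate windows → 27 − 5 = 22 distinct.

22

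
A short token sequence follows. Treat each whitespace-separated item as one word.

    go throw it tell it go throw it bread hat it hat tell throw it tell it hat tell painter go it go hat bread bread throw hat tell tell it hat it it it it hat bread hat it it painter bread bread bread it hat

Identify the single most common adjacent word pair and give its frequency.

Bigram frequencies (highest first):
  it hat: 5
  it it: 4
  throw it: 3
  tell it: 3
  hat it: 3
  hat tell: 3
  … (18 more, each ≤ 3)

"it hat", 5 times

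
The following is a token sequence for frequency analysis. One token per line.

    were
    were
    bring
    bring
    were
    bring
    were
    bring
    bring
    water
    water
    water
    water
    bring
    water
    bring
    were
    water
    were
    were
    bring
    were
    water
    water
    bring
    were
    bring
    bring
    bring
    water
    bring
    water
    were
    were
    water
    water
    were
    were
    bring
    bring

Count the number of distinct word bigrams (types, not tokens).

40 tokens → 39 bigram windows in total.
Repeated bigrams (each contributes count−1 duplicates):
  were bring: 6
  bring bring: 5
  bring were: 5
  water water: 5
  bring water: 4
  water bring: 4
  were were: 4
  water were: 3
  … (1 more repeated)
30 duplicate windows → 39 − 30 = 9 distinct.

9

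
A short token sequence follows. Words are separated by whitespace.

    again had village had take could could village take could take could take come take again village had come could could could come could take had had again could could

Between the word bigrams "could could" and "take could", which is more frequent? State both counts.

"could could" (4 vs 3)

"could could": 4 occurrences
"take could": 3 occurrences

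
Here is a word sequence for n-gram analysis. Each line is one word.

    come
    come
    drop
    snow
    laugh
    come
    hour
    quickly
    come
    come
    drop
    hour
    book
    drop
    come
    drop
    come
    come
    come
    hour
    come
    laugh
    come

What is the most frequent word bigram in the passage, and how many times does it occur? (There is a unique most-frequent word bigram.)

Bigram frequencies (highest first):
  come come: 4
  come drop: 3
  laugh come: 2
  come hour: 2
  drop come: 2
  drop snow: 1
  … (8 more, each ≤ 1)

"come come", 4 times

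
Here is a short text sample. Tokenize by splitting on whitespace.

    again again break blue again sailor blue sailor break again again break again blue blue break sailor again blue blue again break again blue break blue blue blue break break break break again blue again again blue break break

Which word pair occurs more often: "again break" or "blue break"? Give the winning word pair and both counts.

"again break": 3 occurrences
"blue break": 4 occurrences

"blue break" (4 vs 3)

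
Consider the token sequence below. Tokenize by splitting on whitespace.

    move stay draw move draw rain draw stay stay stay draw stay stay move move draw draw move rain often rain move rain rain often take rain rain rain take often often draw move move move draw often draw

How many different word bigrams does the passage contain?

23

39 tokens → 38 bigram windows in total.
Repeated bigrams (each contributes count−1 duplicates):
  draw move: 3
  move draw: 3
  move move: 3
  rain rain: 3
  stay stay: 3
  draw stay: 2
  move rain: 2
  often draw: 2
  … (2 more repeated)
15 duplicate windows → 38 − 15 = 23 distinct.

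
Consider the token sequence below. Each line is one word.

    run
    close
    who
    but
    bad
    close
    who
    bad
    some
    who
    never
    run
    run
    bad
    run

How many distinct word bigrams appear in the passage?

15 tokens → 14 bigram windows in total.
Repeated bigrams (each contributes count−1 duplicates):
  close who: 2
1 duplicate windows → 14 − 1 = 13 distinct.

13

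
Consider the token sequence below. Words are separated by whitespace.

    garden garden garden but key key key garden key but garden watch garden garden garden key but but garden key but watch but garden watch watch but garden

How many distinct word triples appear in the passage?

28 tokens → 26 trigram windows in total.
Repeated trigrams (each contributes count−1 duplicates):
  garden key but: 3
  but garden watch: 2
  garden garden garden: 2
  watch but garden: 2
5 duplicate windows → 26 − 5 = 21 distinct.

21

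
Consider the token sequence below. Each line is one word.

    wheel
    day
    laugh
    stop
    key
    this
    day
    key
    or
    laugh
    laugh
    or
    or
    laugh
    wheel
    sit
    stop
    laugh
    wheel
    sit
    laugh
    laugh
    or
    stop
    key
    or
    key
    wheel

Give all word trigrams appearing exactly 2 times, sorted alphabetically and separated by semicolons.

Trigram counts meeting the condition (exactly 2 times):
  laugh laugh or: 2
  laugh wheel sit: 2

laugh laugh or; laugh wheel sit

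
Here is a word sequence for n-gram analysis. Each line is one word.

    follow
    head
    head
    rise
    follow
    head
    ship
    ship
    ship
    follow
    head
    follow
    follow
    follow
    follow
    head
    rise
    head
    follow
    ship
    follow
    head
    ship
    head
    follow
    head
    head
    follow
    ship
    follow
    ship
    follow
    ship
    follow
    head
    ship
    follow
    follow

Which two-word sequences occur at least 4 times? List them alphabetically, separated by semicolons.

follow follow; follow head; follow ship; head follow; ship follow

Bigram counts meeting the condition (at least 4 times):
  follow follow: 4
  follow head: 7
  follow ship: 4
  head follow: 4
  ship follow: 6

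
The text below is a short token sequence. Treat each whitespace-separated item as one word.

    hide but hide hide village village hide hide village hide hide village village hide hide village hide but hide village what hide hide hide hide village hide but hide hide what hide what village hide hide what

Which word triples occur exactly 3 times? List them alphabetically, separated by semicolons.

Trigram counts meeting the condition (exactly 3 times):
  hide but hide: 3
  hide village hide: 3

hide but hide; hide village hide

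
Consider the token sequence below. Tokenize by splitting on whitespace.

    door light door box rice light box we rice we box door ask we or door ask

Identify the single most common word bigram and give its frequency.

"door ask", 2 times

Bigram frequencies (highest first):
  door ask: 2
  door light: 1
  light door: 1
  door box: 1
  box rice: 1
  rice light: 1
  … (9 more, each ≤ 1)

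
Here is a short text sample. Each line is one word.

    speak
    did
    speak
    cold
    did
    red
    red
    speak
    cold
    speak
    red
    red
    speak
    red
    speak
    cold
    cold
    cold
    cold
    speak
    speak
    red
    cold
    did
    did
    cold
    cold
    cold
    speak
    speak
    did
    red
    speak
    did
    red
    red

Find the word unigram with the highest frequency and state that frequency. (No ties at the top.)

Unigram frequencies (highest first):
  speak: 11
  cold: 10
  red: 9
  did: 6

"speak", 11 times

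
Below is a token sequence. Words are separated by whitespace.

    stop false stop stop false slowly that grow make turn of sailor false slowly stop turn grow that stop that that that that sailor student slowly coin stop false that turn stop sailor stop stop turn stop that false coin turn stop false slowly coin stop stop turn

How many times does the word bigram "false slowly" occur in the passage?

3

Scanning the 47 overlapping bigram windows for "false slowly":
  position 5–6: false slowly
  position 13–14: false slowly
  position 43–44: false slowly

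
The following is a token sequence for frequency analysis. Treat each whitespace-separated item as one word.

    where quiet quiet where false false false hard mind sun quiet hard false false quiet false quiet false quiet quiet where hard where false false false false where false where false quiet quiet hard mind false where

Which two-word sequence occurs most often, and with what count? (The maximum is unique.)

"false false", 6 times

Bigram frequencies (highest first):
  false false: 6
  where false: 4
  false quiet: 4
  quiet quiet: 3
  false where: 3
  quiet where: 2
  … (11 more, each ≤ 2)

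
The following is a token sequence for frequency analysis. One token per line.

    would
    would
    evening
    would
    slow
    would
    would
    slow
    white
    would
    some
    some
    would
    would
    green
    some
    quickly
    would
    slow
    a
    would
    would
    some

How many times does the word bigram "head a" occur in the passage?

0

Scanning the 22 overlapping bigram windows for "head a":
  (none found)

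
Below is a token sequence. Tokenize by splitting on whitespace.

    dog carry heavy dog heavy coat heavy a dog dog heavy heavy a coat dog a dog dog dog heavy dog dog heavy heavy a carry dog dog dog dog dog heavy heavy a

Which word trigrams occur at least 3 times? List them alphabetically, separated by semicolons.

Trigram counts meeting the condition (at least 3 times):
  dog dog dog: 4
  dog dog heavy: 4
  dog heavy heavy: 3
  heavy heavy a: 3

dog dog dog; dog dog heavy; dog heavy heavy; heavy heavy a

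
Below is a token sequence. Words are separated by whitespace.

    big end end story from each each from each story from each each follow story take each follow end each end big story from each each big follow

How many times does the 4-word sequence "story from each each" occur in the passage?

Scanning the 25 overlapping 4-gram windows for "story from each each":
  position 4–7: story from each each
  position 10–13: story from each each
  position 23–26: story from each each

3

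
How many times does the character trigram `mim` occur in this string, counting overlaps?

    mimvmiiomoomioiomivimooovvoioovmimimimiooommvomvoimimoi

Sliding a length-3 window over the 55 characters (53 positions):
  position 1–3: mim
  position 32–34: mim
  position 34–36: mim
  position 36–38: mim
  position 51–53: mim

5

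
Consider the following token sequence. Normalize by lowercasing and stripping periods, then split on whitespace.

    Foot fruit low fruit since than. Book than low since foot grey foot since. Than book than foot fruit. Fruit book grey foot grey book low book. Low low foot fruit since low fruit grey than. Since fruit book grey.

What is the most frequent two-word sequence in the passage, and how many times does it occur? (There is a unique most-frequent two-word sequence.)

Bigram frequencies (highest first):
  foot fruit: 3
  low fruit: 2
  fruit since: 2
  since than: 2
  than book: 2
  book than: 2
  … (21 more, each ≤ 2)

"foot fruit", 3 times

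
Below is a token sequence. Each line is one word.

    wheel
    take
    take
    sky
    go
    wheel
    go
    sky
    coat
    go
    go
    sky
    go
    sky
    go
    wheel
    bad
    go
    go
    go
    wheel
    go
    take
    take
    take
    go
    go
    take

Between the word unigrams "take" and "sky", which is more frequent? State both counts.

"take" (6 vs 4)

"take": 6 occurrences
"sky": 4 occurrences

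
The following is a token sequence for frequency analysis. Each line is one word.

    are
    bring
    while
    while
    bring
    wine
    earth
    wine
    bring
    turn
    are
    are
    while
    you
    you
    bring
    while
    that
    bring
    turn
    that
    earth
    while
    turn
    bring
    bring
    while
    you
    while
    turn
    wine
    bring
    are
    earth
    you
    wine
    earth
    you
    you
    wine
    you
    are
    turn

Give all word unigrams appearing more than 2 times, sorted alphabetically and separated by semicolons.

Unigram counts meeting the condition (more than 2 times):
  are: 5
  bring: 8
  earth: 4
  turn: 5
  while: 7
  wine: 5
  you: 7

are; bring; earth; turn; while; wine; you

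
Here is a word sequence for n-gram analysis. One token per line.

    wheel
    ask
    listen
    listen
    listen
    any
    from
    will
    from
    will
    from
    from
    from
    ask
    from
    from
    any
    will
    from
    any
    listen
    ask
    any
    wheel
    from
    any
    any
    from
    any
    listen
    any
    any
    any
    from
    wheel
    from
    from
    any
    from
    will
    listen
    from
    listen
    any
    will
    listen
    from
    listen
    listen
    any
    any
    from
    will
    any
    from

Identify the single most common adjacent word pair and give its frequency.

"any from", 6 times

Bigram frequencies (highest first):
  any from: 6
  from any: 5
  listen any: 4
  from will: 4
  from from: 4
  any any: 4
  … (17 more, each ≤ 3)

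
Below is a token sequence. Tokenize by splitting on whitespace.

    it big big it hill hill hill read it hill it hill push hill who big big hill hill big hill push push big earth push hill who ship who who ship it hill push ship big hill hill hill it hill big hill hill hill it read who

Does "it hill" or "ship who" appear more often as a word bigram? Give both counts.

"it hill": 5 occurrences
"ship who": 1 occurrence

"it hill" (5 vs 1)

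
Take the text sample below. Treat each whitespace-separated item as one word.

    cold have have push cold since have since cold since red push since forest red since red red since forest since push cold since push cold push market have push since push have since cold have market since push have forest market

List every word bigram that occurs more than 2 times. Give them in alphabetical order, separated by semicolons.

Bigram counts meeting the condition (more than 2 times):
  cold since: 3
  push cold: 3
  since push: 4

cold since; push cold; since push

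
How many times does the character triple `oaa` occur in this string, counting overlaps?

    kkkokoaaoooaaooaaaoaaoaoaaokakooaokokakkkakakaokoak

Sliding a length-3 window over the 51 characters (49 positions):
  position 6–8: oaa
  position 11–13: oaa
  position 15–17: oaa
  position 19–21: oaa
  position 24–26: oaa

5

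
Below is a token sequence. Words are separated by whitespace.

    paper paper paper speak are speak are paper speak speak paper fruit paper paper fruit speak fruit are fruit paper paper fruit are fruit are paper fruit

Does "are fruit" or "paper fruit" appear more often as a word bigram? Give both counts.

"paper fruit" (4 vs 2)

"are fruit": 2 occurrences
"paper fruit": 4 occurrences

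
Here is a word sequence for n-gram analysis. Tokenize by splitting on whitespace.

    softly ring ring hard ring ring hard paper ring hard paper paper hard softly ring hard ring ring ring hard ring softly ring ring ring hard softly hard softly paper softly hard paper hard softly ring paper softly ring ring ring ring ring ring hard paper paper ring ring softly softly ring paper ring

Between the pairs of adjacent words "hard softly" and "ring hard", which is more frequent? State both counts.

"ring hard" (7 vs 4)

"hard softly": 4 occurrences
"ring hard": 7 occurrences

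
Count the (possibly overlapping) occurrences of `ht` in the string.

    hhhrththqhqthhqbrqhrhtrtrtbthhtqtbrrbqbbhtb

4

Sliding a length-2 window over the 43 characters (42 positions):
  position 6–7: ht
  position 21–22: ht
  position 30–31: ht
  position 41–42: ht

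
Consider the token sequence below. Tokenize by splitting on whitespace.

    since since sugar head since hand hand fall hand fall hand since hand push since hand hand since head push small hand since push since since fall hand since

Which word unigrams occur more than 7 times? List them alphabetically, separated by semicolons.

hand; since

Unigram counts meeting the condition (more than 7 times):
  hand: 9
  since: 10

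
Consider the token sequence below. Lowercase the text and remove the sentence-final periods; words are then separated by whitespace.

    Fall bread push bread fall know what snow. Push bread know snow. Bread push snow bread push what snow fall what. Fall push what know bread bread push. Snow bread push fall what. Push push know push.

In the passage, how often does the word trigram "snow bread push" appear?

3

Scanning the 35 overlapping trigram windows for "snow bread push":
  position 12–14: snow bread push
  position 15–17: snow bread push
  position 29–31: snow bread push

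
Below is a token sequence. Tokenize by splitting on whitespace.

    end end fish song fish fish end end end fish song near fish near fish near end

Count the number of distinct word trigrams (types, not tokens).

17 tokens → 15 trigram windows in total.
Repeated trigrams (each contributes count−1 duplicates):
  end end fish: 2
  end fish song: 2
  near fish near: 2
3 duplicate windows → 15 − 3 = 12 distinct.

12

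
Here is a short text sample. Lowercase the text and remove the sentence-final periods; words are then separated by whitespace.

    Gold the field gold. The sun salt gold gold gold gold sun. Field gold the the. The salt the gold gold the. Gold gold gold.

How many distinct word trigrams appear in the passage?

25 tokens → 23 trigram windows in total.
Repeated trigrams (each contributes count−1 duplicates):
  gold gold gold: 3
  field gold the: 2
  the gold gold: 2
4 duplicate windows → 23 − 4 = 19 distinct.

19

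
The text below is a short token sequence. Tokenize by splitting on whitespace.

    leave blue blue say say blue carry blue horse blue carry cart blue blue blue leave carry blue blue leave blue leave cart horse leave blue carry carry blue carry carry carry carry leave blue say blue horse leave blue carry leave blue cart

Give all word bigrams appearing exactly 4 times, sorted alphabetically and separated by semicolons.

blue blue; carry carry

Bigram counts meeting the condition (exactly 4 times):
  blue blue: 4
  carry carry: 4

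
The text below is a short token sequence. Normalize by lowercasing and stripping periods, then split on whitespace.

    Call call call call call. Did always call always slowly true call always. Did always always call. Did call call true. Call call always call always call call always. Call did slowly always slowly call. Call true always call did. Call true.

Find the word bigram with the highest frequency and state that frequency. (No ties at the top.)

"call call", 8 times

Bigram frequencies (highest first):
  call call: 8
  always call: 6
  call always: 5
  call did: 4
  call true: 3
  did always: 2
  … (10 more, each ≤ 2)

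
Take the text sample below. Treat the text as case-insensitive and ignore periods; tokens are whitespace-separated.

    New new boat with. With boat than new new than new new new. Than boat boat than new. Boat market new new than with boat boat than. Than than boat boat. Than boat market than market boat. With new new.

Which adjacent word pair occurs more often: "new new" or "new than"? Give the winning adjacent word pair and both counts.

"new new": 6 occurrences
"new than": 3 occurrences

"new new" (6 vs 3)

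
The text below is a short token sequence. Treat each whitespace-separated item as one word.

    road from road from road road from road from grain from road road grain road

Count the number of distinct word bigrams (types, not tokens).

15 tokens → 14 bigram windows in total.
Repeated bigrams (each contributes count−1 duplicates):
  from road: 4
  road from: 4
  road road: 2
7 duplicate windows → 14 − 7 = 7 distinct.

7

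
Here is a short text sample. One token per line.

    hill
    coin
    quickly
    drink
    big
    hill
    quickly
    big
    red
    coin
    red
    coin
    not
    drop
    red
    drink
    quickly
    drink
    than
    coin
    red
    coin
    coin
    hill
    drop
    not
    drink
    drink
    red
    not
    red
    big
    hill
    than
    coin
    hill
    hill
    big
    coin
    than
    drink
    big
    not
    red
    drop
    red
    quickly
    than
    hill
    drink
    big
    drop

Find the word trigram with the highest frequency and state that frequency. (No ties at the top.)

"coin red coin", 2 times

Trigram frequencies (highest first):
  coin red coin: 2
  hill coin quickly: 1
  coin quickly drink: 1
  quickly drink big: 1
  drink big hill: 1
  big hill quickly: 1
  … (43 more, each ≤ 1)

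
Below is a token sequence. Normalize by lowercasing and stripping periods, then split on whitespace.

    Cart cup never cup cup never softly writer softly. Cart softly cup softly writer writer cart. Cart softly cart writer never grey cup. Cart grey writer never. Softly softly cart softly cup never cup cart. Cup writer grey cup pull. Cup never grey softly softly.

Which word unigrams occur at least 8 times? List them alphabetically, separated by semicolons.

Unigram counts meeting the condition (at least 8 times):
  cart: 8
  cup: 10
  softly: 10

cart; cup; softly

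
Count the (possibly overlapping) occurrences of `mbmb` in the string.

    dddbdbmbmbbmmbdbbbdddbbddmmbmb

Sliding a length-4 window over the 30 characters (27 positions):
  position 7–10: mbmb
  position 27–30: mbmb

2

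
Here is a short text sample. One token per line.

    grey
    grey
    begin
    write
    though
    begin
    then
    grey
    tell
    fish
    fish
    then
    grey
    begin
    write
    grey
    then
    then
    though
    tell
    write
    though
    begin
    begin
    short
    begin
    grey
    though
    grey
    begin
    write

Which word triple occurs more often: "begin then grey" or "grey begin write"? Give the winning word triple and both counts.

"grey begin write" (3 vs 1)

"begin then grey": 1 occurrence
"grey begin write": 3 occurrences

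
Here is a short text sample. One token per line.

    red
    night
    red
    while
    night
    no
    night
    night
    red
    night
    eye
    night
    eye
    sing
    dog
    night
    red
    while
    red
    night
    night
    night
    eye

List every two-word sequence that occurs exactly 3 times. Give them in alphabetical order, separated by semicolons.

Bigram counts meeting the condition (exactly 3 times):
  night eye: 3
  night night: 3
  night red: 3
  red night: 3

night eye; night night; night red; red night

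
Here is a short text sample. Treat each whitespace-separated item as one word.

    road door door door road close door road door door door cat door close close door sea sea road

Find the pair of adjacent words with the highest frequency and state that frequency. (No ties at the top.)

Bigram frequencies (highest first):
  door door: 4
  road door: 2
  door road: 2
  close door: 2
  road close: 1
  door cat: 1
  … (6 more, each ≤ 1)

"door door", 4 times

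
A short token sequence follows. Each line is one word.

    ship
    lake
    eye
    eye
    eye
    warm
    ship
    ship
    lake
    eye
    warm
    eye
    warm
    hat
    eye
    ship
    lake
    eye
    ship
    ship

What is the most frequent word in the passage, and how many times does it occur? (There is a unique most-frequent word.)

Unigram frequencies (highest first):
  eye: 7
  ship: 6
  lake: 3
  warm: 3
  hat: 1

"eye", 7 times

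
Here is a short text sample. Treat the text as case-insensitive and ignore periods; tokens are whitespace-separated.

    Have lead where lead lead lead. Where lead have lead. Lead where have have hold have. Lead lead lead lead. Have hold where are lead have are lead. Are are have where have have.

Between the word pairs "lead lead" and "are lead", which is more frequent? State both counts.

"lead lead": 6 occurrences
"are lead": 2 occurrences

"lead lead" (6 vs 2)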